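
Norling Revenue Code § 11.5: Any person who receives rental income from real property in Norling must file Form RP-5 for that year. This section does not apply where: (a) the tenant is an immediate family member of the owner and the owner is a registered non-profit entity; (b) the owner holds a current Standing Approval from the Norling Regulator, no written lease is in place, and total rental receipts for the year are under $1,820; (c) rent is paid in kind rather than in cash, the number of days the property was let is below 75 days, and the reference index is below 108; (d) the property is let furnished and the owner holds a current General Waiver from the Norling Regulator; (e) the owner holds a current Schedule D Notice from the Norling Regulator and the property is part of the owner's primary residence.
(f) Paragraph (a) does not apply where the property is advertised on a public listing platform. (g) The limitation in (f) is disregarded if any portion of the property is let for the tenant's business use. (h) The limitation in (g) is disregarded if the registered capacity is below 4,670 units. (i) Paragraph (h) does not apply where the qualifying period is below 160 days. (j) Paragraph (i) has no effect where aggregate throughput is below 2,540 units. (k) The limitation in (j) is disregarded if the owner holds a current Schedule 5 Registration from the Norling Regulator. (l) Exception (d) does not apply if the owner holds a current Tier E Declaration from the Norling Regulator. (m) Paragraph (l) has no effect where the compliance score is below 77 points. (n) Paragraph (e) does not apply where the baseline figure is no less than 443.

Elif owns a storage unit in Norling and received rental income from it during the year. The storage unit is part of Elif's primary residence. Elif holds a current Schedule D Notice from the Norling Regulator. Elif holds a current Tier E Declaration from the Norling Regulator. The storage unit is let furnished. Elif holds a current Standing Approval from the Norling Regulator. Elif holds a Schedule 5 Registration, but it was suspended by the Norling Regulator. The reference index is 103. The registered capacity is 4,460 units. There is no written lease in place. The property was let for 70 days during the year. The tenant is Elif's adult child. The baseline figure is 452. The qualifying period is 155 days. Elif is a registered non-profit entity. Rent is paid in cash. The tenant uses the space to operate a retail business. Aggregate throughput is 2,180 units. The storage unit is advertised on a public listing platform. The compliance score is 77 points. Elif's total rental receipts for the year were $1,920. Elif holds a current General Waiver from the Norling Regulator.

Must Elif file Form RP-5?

Yes — Elif must file Form RP-5.

All of (a)'s requirements are met (the tenant is an immediate family member; Elif is a registered non-profit). Turning to paragraphs (f)–(k): (f) operates — the property is publicly advertised. (g) would limit (f) — the space is let for business use — but (h) sets (g) aside: (h) applies — the registered capacity is 4,460 units, below the 4,670 units limit. (i) would limit (h) — the qualifying period is 155 days, below the 160 days limit — but (j) sets (i) aside: (j) operates against (i): aggregate throughput is 2,180 units, below the 2,540 units limit. (k), which would lift (j), is not engaged — no current Schedule 5 Registration is held. Exception (a) does not apply.
Exception (b) does not apply: total rental receipts for the year are $1,920, not under $1,820.
Exception (c) does not apply: rent is paid in cash.
All of (d)'s requirements are met (the property is let furnished; a current General Waiver is held). Turning to paragraphs (l)–(m): (l) operates against (d): a current Tier E Declaration is held. (m) does not operate here (the compliance score is 77 points, not below 77 points), so (l) stands. (d) is therefore removed.
Exception (e)'s conditions are all satisfied: a current Schedule D Notice is held; the storage unit is part of the primary residence. But applying paragraph (n): (n) applies — the baseline figure is 452, meeting the 443 threshold. So (e) is unavailable.
No exception displaces § 11.5.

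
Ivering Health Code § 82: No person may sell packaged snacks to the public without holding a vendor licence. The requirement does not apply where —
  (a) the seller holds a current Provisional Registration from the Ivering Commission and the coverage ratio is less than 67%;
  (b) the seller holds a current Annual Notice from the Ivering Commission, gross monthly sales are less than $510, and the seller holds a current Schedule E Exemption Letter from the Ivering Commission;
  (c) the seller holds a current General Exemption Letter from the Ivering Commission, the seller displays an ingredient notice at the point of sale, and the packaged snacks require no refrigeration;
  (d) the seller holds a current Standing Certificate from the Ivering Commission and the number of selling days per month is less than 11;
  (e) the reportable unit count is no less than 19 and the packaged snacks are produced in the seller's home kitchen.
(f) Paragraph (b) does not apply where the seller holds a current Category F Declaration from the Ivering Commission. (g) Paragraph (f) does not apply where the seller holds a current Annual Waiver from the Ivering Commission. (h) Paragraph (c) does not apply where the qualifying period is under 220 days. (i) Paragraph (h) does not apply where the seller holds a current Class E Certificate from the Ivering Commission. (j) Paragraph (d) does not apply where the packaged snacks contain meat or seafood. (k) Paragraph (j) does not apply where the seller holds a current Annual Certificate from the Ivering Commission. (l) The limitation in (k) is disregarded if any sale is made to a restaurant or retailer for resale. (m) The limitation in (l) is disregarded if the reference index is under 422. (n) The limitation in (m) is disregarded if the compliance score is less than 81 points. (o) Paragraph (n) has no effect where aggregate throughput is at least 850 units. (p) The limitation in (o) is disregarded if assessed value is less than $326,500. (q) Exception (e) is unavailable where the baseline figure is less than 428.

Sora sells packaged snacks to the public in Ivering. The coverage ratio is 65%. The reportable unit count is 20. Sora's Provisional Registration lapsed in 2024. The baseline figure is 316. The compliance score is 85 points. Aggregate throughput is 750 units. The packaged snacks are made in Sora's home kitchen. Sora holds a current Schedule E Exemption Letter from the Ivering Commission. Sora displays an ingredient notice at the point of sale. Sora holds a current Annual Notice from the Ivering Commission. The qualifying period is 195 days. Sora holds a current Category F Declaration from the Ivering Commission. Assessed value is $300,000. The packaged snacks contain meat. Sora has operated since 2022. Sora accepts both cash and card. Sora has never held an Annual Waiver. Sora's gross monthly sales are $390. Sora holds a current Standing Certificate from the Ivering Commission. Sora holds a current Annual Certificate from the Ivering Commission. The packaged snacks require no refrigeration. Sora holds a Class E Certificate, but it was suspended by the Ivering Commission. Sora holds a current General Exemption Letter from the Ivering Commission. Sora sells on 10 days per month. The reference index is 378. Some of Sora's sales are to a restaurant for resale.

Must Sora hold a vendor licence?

No — exception (d) applies; Sora is not required to hold a vendor licence.

Exception (a) requires that the seller holds a current Provisional Registration from the Ivering Commission; but there is no Provisional Registration in force, so (a) is unavailable.
All of (b)'s requirements are met (a current Annual Notice is held; gross monthly sales are $390, less than the $510 limit; a current Schedule E Exemption Letter is held). But applying paragraphs (f)–(g): (f) is triggered — a current Category F Declaration is held. (g), which would lift (f), is not triggered — no current Annual Waiver is held. Exception (b) does not apply.
Exception (c): a current General Exemption Letter is held; an ingredient notice is displayed; the packaged snacks are shelf-stable — every condition holds. However, paragraphs (h)–(i) must be considered: (h) operates against (c): the qualifying period is 195 days, under the 220 days limit. (i), which would lift (h), is not engaged — there is no Class E Certificate in force. So (c) is unavailable.
Exception (d)'s conditions are all satisfied: a current Standing Certificate is held; the number of selling days per month is 10, less than the 11 limit. Under paragraphs (j)–(p): (j) would limit (d) — the packaged snacks contain meat — but (k) sets (j) aside: (k) operates against (j): a current Annual Certificate is held. (l) is triggered (some sales are to a restaurant for resale), but is itself disapplied by (m): (m) operates against (l): the reference index is 378, under the 422 limit. (n) is not triggered (the compliance score is 85 points, not less than 81 points), so (m) stands. So (d) applies.
Exception (e)'s conditions are all satisfied: the reportable unit count is 20, meeting the 19 threshold; the packaged snacks are home-kitchen produced. However, paragraph (q) must be considered: (q) is triggered — the baseline figure is 316, less than the 428 limit. Exception (e) does not apply.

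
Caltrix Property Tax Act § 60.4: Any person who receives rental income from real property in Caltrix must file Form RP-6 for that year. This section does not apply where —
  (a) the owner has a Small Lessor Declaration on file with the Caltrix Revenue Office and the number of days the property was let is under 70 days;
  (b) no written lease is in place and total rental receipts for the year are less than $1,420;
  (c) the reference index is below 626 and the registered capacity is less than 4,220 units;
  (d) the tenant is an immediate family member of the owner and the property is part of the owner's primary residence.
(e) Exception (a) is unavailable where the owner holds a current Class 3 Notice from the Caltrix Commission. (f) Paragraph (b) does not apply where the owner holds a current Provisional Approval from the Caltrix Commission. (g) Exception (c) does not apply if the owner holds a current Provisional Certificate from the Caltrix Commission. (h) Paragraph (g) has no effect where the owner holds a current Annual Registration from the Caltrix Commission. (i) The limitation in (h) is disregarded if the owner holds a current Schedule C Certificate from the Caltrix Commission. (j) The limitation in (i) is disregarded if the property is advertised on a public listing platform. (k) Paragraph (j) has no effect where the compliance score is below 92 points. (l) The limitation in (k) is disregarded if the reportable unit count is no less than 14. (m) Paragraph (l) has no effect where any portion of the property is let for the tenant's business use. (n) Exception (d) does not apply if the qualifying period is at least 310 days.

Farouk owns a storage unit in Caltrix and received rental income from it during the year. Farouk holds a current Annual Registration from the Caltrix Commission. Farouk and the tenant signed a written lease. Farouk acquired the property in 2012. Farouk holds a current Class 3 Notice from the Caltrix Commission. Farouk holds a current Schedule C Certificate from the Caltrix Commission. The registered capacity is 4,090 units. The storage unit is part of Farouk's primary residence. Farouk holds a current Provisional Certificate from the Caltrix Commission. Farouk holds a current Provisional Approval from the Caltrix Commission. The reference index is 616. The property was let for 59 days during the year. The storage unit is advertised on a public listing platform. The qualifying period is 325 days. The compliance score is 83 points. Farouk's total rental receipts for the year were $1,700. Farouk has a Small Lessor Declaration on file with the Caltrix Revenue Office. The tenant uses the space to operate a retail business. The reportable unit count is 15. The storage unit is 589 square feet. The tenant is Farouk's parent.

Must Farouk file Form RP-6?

Yes — Farouk must file Form RP-6.

Exception (a) is satisfied on its face — a Small Lessor Declaration is on file; the number of days the property was let is 59 days, under the 70 days limit. But: (e) is engaged — a current Class 3 Notice is held. Exception (a) does not apply.
Exception (b) does not apply: a written lease is in place.
Exception (c) is satisfied on its face — the reference index is 616, below the 626 limit; the registered capacity is 4,090 units, less than the 4,220 units limit. Turning to paragraphs (g)–(m): (g) is triggered — a current Provisional Certificate is held. (h) operates (a current Annual Registration is held), but is set aside by (i): (i) is engaged — a current Schedule C Certificate is held. (j) would limit (i) — the property is publicly advertised — but (k) sets (j) aside: (k) applies — the compliance score is 83 points, below the 92 points limit. (l) is triggered (the reportable unit count is 15, meeting the 14 threshold), but is set aside by (m): (m) operates against (l): the space is let for business use. So (c) is unavailable.
Exception (d)'s conditions are all satisfied: the tenant is an immediate family member; the storage unit is part of the primary residence. However, paragraph (n) must be considered: (n) is triggered — the qualifying period is 325 days, meeting the 310 days threshold. Exception (d) does not apply.
No exception is made out. Farouk falls within the general rule.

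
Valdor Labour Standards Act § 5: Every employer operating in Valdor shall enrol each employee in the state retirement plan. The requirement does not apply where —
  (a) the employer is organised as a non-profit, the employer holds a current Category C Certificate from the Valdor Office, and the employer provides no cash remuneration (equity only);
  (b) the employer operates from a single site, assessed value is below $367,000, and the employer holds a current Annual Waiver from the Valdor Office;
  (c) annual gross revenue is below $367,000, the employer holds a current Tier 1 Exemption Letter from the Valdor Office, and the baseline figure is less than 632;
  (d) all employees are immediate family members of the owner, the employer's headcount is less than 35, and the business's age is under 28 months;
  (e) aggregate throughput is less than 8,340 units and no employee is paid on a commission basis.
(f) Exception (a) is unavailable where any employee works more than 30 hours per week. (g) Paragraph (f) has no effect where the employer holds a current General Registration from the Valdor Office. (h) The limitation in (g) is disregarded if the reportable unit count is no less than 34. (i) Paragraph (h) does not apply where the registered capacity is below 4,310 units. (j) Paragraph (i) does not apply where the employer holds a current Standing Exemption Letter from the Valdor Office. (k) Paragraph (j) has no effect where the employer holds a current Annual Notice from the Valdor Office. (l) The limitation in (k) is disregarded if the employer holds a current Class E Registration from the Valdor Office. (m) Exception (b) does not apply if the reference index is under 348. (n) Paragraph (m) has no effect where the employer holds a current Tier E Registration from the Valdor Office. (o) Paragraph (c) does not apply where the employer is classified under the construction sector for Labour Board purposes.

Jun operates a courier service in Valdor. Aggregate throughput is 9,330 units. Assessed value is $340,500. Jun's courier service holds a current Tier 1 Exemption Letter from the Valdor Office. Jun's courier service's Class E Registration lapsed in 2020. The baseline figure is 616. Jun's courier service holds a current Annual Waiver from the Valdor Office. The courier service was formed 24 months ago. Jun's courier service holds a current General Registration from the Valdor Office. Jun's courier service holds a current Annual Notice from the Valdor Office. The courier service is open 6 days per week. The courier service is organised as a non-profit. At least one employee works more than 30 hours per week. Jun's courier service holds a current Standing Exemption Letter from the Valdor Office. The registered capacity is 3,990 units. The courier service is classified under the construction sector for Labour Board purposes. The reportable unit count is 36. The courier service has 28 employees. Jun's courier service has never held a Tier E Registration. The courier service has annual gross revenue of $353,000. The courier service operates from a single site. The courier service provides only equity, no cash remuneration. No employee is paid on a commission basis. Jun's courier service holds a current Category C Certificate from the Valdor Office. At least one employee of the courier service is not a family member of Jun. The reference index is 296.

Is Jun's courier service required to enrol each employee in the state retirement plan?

No — exception (a) applies; Jun's courier service is not required to enrol each employee in the state retirement plan.

Exception (a): the employer is a non-profit; a current Category C Certificate is held; remuneration is equity-only — every condition holds. Applying paragraphs (f)–(l): (f) applies (at least one employee exceeds 30 hours/week), but is set aside by (g): (g) operates against (f): a current General Registration is held. (h) is engaged (the reportable unit count is 36, meeting the 34 threshold), but is set aside by (i): (i) applies — the registered capacity is 3,990 units, below the 4,310 units limit. (j) would limit (i) — a current Standing Exemption Letter is held — but (k) sets (j) aside: (k) operates — a current Annual Notice is held. (l), which would lift (k), is not triggered — the Class E Registration is not current. Exception (a) stands.
Exception (b): the employer operates from a single site; assessed value is $340,500, below the $367,000 limit; a current Annual Waiver is held — every condition holds. But: (m) operates against (b): the reference index is 296, under the 348 limit. (n) is not engaged (the Tier E Registration is not current), so (m) stands. Exception (b) does not apply.
All of (c)'s requirements are met (annual gross revenue is $353,000, below the $367,000 limit; a current Tier 1 Exemption Letter is held; the baseline figure is 616, less than the 632 limit). But: (o) operates against (c): the courier service is classified under the construction sector. (c) is therefore removed.
Exception (d) fails — at least one employee is not a family member.
Exception (e) does not apply: aggregate throughput is 9,330 units, not less than 8,340 units.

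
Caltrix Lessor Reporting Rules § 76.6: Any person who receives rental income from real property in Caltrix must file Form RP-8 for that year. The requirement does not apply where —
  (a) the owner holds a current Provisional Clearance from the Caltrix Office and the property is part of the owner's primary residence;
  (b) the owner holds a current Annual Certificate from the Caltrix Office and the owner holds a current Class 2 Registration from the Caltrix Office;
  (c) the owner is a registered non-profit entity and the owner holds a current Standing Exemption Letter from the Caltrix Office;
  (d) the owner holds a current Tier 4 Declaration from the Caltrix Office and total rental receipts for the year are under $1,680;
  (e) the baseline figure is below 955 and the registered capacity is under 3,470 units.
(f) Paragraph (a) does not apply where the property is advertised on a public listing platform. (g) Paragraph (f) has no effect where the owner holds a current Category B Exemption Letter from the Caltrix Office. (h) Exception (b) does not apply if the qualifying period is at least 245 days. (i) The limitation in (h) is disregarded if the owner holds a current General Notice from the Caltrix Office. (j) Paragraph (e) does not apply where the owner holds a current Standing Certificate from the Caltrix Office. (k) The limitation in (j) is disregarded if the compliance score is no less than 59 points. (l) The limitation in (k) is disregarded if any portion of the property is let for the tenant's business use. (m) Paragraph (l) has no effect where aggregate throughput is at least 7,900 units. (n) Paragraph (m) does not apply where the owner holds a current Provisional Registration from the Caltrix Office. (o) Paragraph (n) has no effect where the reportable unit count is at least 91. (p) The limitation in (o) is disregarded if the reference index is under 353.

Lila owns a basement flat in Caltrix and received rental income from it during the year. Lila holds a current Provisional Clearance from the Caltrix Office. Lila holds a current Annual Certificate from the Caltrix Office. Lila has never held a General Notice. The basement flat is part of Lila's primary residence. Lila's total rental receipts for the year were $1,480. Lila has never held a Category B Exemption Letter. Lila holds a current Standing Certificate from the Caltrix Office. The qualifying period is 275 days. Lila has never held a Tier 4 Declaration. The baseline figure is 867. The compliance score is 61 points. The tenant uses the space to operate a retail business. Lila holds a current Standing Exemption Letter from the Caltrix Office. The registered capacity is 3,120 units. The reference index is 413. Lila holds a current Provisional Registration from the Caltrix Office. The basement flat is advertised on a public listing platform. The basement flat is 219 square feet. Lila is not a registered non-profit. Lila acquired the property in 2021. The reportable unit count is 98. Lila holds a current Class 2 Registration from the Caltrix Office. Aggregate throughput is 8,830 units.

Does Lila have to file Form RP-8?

Exception (a)'s conditions are all satisfied: a current Provisional Clearance is held; the basement flat is part of the primary residence. Turning to paragraphs (f)–(g): (f) operates against (a): the property is publicly advertised. (g), which would lift (f), does not operate here — there is no Category B Exemption Letter in force. (a) is therefore removed.
Exception (b)'s conditions are all satisfied: a current Annual Certificate is held; a current Class 2 Registration is held. But applying paragraphs (h)–(i): (h) operates against (b): the qualifying period is 275 days, meeting the 245 days threshold. (i), which would lift (h), does not operate here — there is no General Notice in force. So (b) is unavailable.
Exception (c) fails — Lila is not a registered non-profit.
Exception (d) fails — there is no Tier 4 Declaration in force.
All of (e)'s requirements are met (the baseline figure is 867, below the 955 limit; the registered capacity is 3,120 units, under the 3,470 units limit). Under paragraphs (j)–(p): (j) would limit (e) — a current Standing Certificate is held — but (k) sets (j) aside: (k) operates against (j): the compliance score is 61 points, meeting the 59 points threshold. (l) would limit (k) — the space is let for business use — but (m) sets (l) aside: (m) operates against (l): aggregate throughput is 8,830 units, meeting the 7,900 units threshold. (n) operates (a current Provisional Registration is held), but is set aside by (o): (o) operates against (n): the reportable unit count is 98, meeting the 91 threshold. (p) does not operate here (the reference index is 413, not under 353), so (o) stands. (e) remains available.

No — exception (e) applies; Lila is not required to file Form RP-8.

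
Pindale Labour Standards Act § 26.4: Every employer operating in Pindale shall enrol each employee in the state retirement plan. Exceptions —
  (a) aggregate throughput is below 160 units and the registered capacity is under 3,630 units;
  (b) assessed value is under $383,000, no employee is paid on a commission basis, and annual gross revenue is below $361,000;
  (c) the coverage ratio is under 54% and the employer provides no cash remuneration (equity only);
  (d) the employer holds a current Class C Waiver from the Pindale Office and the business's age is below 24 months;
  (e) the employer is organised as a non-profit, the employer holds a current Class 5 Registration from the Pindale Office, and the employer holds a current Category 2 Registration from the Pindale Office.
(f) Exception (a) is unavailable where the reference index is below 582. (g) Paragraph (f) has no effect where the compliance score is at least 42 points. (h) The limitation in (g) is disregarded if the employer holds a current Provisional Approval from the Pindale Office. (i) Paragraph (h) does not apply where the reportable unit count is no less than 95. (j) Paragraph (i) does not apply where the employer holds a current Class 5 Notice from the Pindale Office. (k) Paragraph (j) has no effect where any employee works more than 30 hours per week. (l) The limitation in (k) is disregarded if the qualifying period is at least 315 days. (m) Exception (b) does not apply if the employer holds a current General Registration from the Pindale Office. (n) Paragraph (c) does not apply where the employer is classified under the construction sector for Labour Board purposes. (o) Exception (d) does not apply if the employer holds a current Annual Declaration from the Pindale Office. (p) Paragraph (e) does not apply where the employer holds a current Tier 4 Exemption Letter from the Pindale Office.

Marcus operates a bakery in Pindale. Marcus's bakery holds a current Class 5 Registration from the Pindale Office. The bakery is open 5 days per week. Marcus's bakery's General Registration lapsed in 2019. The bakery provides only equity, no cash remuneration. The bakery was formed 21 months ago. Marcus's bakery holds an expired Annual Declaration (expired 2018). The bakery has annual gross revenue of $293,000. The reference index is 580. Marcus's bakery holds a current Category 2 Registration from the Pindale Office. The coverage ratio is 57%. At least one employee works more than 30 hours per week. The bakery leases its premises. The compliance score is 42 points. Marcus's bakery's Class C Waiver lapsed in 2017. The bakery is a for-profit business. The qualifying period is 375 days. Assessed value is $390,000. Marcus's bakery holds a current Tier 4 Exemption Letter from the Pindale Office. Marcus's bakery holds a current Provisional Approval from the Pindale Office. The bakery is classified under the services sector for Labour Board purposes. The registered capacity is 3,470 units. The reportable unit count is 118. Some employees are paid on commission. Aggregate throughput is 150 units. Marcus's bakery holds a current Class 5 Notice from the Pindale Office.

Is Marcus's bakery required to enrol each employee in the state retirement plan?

All of (a)'s requirements are met (aggregate throughput is 150 units, below the 160 units limit; the registered capacity is 3,470 units, under the 3,630 units limit). Turning to paragraphs (f)–(l): (f) operates against (a): the reference index is 580, below the 582 limit. (g) would limit (f) — the compliance score is 42 points, meeting the 42 points threshold — but (h) sets (g) aside: (h) is engaged — a current Provisional Approval is held. (i) would limit (h) — the reportable unit count is 118, meeting the 95 threshold — but (j) sets (i) aside: (j) is engaged — a current Class 5 Notice is held. (k) would limit (j) — at least one employee exceeds 30 hours/week — but (l) sets (k) aside: (l) operates against (k): the qualifying period is 375 days, meeting the 315 days threshold. Exception (a) does not apply.
Exception (b) does not apply: assessed value is $390,000, not under $383,000.
Exception (c) fails — the coverage ratio is 57%, not under 54%.
Exception (d) fails — the Class C Waiver is not current.
Exception (e) requires that the employer is organised as a non-profit; but the employer is for-profit, so (e) is unavailable.
No exception applies. The general rule governs.

Yes — Marcus's bakery must enrol each employee in the state retirement plan.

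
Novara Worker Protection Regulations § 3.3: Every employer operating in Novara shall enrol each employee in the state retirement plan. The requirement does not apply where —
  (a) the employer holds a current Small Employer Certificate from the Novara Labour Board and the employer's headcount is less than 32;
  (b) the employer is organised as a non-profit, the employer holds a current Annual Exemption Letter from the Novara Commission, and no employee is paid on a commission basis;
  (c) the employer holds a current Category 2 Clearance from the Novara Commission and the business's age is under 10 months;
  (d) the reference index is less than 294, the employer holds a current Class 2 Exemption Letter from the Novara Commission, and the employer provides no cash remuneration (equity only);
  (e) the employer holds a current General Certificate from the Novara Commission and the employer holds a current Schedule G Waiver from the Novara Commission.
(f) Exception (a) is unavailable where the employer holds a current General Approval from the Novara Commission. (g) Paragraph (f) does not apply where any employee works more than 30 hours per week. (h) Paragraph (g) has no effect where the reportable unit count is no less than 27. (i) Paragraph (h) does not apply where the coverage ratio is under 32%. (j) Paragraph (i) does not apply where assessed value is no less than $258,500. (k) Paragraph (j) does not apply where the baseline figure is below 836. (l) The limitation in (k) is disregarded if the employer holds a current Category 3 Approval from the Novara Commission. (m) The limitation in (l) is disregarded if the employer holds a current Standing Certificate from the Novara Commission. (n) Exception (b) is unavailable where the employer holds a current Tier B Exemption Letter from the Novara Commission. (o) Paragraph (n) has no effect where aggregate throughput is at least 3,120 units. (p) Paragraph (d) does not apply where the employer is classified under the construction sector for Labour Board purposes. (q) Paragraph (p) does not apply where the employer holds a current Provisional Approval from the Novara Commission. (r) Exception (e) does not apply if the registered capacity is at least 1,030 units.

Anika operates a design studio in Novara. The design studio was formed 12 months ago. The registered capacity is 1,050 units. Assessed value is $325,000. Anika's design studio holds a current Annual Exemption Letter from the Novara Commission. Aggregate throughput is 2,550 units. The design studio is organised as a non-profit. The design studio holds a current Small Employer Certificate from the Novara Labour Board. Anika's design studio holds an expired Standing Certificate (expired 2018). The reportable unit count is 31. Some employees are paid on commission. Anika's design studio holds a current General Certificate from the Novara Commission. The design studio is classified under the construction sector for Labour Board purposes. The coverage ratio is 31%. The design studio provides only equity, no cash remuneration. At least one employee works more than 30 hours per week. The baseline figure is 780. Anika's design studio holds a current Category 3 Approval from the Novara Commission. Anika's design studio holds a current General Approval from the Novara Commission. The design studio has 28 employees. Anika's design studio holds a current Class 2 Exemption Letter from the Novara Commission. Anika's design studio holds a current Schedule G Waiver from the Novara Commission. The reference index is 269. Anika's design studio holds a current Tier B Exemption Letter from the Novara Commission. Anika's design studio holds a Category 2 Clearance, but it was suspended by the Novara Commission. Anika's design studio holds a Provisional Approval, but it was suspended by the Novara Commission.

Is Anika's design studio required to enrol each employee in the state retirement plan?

Yes — Anika's design studio must enrol each employee in the state retirement plan.

Exception (a) is satisfied on its face — a current Small Employer Certificate is held; the employer's headcount is 28, less than the 32 limit. However, paragraphs (f)–(m) must be considered: (f) operates against (a): a current General Approval is held. (g) would limit (f) — at least one employee exceeds 30 hours/week — but (h) sets (g) aside: (h) operates — the reportable unit count is 31, meeting the 27 threshold. (i) would limit (h) — the coverage ratio is 31%, under the 32% limit — but (j) sets (i) aside: (j) operates — assessed value is $325,000, meeting the $258,500 threshold. (k) is triggered (the baseline figure is 780, below the 836 limit), but is itself disapplied by (l): (l) operates against (k): a current Category 3 Approval is held. (m) is not triggered (there is no Standing Certificate in force), so (l) stands. So (a) is unavailable.
Exception (b) fails — some employees are paid on commission.
Exception (c) requires that the employer holds a current Category 2 Clearance from the Novara Commission; but the Category 2 Clearance is not current, so (c) is unavailable.
Exception (d): the reference index is 269, less than the 294 limit; a current Class 2 Exemption Letter is held; remuneration is equity-only — every condition holds. But applying paragraphs (p)–(q): (p) operates against (d): the design studio is classified under the construction sector. (q) is not triggered (the Provisional Approval is not current), so (p) stands. (d) is therefore removed.
Exception (e)'s conditions are all satisfied: a current General Certificate is held; a current Schedule G Waiver is held. But: (r) operates against (e): the registered capacity is 1,050 units, meeting the 1,030 units threshold. Exception (e) does not apply.
No exception displaces § 3.3.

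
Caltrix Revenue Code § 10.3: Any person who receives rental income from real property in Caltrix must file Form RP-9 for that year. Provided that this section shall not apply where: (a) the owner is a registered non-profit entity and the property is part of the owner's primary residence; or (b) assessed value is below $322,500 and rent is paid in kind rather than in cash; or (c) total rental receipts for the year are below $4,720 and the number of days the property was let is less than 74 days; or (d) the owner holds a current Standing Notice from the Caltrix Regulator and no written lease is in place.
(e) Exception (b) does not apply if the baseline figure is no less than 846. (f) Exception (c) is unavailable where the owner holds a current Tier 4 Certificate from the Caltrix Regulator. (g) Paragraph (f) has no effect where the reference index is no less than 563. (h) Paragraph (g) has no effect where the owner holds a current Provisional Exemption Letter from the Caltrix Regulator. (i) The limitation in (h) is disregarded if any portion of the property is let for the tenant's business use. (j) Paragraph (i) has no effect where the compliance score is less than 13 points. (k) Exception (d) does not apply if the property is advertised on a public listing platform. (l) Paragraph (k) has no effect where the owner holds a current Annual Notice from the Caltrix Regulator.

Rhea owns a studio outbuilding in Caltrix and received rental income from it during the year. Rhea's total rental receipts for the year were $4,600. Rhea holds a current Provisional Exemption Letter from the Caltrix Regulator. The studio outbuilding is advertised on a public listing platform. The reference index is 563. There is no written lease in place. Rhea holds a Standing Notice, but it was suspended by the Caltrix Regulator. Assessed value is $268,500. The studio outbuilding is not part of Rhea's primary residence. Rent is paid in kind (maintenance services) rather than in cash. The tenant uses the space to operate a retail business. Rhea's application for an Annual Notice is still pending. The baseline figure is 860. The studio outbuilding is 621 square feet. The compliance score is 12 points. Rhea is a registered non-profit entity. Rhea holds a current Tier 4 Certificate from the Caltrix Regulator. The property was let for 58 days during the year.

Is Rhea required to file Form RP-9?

Yes — Rhea must file Form RP-9.

Exception (a) does not apply: the studio outbuilding is not part of the primary residence.
Exception (b): assessed value is $268,500, below the $322,500 limit; rent is paid in kind — every condition holds. But applying paragraph (e): (e) operates — the baseline figure is 860, meeting the 846 threshold. So (b) is unavailable.
Exception (c): total rental receipts for the year are $4,600, below the $4,720 limit; the number of days the property was let is 58 days, less than the 74 days limit — every condition holds. But applying paragraphs (f)–(j): (f) operates against (c): a current Tier 4 Certificate is held. (g) would limit (f) — the reference index is 563, meeting the 563 threshold — but (h) sets (g) aside: (h) is triggered — a current Provisional Exemption Letter is held. (i) is triggered (the space is let for business use), but is set aside by (j): (j) operates against (i): the compliance score is 12 points, less than the 13 points limit. Exception (c) does not apply.
Exception (d) requires that the owner holds a current Standing Notice from the Caltrix Regulator; but no current Standing Notice is held, so (d) is unavailable.
No exception displaces § 10.3.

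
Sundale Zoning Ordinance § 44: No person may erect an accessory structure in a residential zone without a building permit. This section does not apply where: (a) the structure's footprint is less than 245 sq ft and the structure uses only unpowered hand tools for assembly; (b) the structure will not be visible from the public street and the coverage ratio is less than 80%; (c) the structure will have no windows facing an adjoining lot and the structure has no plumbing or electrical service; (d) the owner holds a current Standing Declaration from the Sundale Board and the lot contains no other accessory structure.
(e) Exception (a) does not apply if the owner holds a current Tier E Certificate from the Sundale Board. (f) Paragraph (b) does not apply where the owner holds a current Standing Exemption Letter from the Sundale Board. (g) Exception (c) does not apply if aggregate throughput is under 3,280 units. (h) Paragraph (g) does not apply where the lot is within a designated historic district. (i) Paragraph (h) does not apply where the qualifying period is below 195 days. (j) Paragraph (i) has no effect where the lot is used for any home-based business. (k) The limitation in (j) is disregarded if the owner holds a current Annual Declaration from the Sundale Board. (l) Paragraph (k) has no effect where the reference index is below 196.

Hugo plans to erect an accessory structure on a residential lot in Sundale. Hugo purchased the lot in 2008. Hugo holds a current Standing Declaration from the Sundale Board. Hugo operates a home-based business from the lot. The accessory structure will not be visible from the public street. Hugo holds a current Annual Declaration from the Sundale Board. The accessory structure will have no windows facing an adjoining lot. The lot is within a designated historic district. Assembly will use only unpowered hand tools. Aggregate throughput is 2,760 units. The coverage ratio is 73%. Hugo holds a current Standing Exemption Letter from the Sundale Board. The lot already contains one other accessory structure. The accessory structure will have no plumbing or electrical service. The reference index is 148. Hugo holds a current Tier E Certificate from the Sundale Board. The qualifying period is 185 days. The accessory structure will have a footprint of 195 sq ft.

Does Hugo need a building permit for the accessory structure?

Exception (a): the structure's footprint is 195 sq ft, less than the 245 sq ft limit; assembly uses only hand tools — every condition holds. But: (e) operates against (a): a current Tier E Certificate is held. So (a) is unavailable.
Exception (b)'s conditions are all satisfied: the structure will not be visible from the street; the coverage ratio is 73%, less than the 80% limit. However, paragraph (f) must be considered: (f) is engaged — a current Standing Exemption Letter is held. Exception (b) does not apply.
Exception (c): no windows face an adjoining lot; there is no plumbing or electrical service — every condition holds. Under paragraphs (g)–(l): (g) would limit (c) — aggregate throughput is 2,760 units, under the 3,280 units limit — but (h) sets (g) aside: (h) operates against (g): the lot is in a historic district. (i) would limit (h) — the qualifying period is 185 days, below the 195 days limit — but (j) sets (i) aside: (j) is triggered — a home-based business operates on the lot. (k) would limit (j) — a current Annual Declaration is held — but (l) sets (k) aside: (l) is engaged — the reference index is 148, below the 196 limit. So (c) applies.
Exception (d) requires that the lot contains no other accessory structure; but the lot already has another accessory structure, so (d) is unavailable.

No — exception (c) applies; Hugo does not need a building permit.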